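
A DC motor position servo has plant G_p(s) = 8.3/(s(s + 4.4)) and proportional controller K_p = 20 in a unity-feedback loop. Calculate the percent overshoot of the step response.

From 1 + K_pG_p(s) = 0: s² + 4.4s + 166 = 0 ⇒ ω_n = 12.88, ζ = 0.1708.
%OS = 100·exp(−πζ/√(1−ζ²)) = 100·exp(−π·0.1708/√0.9708) = 58%.

58%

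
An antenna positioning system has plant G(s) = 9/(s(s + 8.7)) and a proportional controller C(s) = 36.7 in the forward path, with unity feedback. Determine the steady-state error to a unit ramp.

The loop has one pole at the origin (type 1). Velocity error constant K_v = lim_{s→0} s·C(s)G(s) = 36.7·9/8.7 = 37.97.
Steady-state error to a unit ramp: e_ss = 1/K_v = 0.0263.

0.0263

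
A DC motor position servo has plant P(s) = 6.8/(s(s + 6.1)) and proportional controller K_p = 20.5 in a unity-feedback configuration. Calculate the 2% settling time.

T_s ≈ 1.31 s

The closed-loop denominator s² + 6.1s + 139.4 gives ω_n = √139.4 = 11.81 and ζ = 6.1/(2ω_n) = 0.2583.
2% settling time T_s ≈ 4/(ζω_n) = 4/3.05 = 1.31 s.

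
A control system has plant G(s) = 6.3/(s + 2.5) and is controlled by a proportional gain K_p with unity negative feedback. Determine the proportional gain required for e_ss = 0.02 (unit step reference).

Steady-state error for a unit step on this type-0 loop is 1/(1 + K_p·G(0)).
G(0) = 2.52. Require 1/(1 + K_p·2.52) = 0.02, so 1 + 2.52·K_p = 50.
K_p = (50 − 1)/2.52 = 19.4.

K_p = 19.4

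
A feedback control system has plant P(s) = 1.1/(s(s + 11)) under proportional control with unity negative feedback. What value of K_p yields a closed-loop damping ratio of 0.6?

K_p = 76.4

Closed-loop characteristic equation: s² + 11s + K_p·1.1 = 0.
So ω_n = √(1.1K_p) and 2ζω_n = 11, giving ζ = 11/(2√(1.1K_p)).
Setting ζ = 0.6: √(1.1K_p) = 11/(2·0.6) = 9.167, so K_p = 84.03/1.1 = 76.4.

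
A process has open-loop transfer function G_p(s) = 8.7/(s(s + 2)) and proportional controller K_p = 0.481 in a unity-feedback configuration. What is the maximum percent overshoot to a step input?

17.2%

The closed-loop denominator s² + 2s + 4.185 gives ω_n = √4.185 = 2.046 and ζ = 2/(2ω_n) = 0.4888.
%OS = 100·exp(−πζ/√(1−ζ²)) = 100·exp(−π·0.4888/√0.761) = 17.2%.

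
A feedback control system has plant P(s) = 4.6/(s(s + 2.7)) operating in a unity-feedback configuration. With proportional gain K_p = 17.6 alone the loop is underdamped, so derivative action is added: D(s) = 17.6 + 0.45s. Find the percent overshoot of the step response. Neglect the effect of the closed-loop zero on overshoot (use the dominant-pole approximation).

42.2%

Forward path: (17.6 + 0.45s)·4.6/(s(s+2.7)). The closed-loop characteristic equation is s² + (2.7 + 4.6·0.45)s + 4.6·17.6 = 0.
That is s² + 4.77s + 80.96 = 0, so ω_n = 8.998 rad/s and ζ = 4.77/(2·8.998) = 0.2651.
%OS = 100·exp(−πζ/√(1−ζ²)) = 42.2%.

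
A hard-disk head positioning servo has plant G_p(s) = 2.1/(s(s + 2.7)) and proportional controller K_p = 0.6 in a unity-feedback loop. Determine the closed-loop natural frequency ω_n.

ω_n = 1.12 rad/s

The closed-loop denominator is s(s+2.7) + 0.6·2.1 = s² + 2.7s + 1.26.
So ω_n² = 1.26 ⇒ ω_n = 1.122 rad/s, and ζ = 2.7/(2ω_n) = 1.2.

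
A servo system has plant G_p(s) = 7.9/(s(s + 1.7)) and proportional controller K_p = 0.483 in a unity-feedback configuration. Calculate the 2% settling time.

T_s ≈ 4.71 s

Closed-loop characteristic equation: s² + 1.7s + 3.816 = 0, so ω_n = 1.953 rad/s and ζ = 1.7/(2·1.953) = 0.4351.
2% settling time T_s ≈ 4/(ζω_n) = 4/0.85 = 4.71 s.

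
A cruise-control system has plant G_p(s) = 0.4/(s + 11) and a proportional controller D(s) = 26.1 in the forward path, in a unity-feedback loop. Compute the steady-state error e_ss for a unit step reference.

0.513

The loop is type 0. Static position error constant K_pos = D(0)·G_p(0) = 26.1·0.03636 = 0.9491.
Steady-state error to a unit step: e_ss = 1/(1+K_pos) = 1/1.949 = 0.513.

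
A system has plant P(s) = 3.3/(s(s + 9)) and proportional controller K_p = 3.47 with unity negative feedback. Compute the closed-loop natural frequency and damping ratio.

ω_n = 3.38 rad/s, ζ = 1.33

With unity feedback the closed-loop characteristic equation is s² + 9s + 3.47·3.3 = s² + 9s + 11.45 = 0.
Matching s² + 2ζω_n s + ω_n²: ω_n = √11.45 = 3.384 rad/s and 2ζω_n = 9, so ζ = 9/(2·3.384) = 1.33.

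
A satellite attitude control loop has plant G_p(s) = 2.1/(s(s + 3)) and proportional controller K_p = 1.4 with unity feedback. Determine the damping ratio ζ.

ζ = 0.875

With unity feedback the closed-loop characteristic equation is s² + 3s + 1.4·2.1 = s² + 3s + 2.94 = 0.
So ω_n² = 2.94 ⇒ ω_n = 1.715 rad/s, and ζ = 3/(2ω_n) = 0.875.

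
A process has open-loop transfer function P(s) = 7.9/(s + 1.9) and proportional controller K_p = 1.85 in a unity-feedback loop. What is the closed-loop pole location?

Closed-loop transfer function: T(s) = K_p·P(s)/(1 + K_p·P(s)) = 14.62/(s + 1.9 + 14.62) = 14.62/(s + 16.52).
The closed-loop pole is at s = −16.52.

s = -16.52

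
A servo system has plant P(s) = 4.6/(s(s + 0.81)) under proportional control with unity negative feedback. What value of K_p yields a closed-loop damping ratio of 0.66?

K_p = 0.0819

Closed-loop characteristic equation: s² + 0.81s + K_p·4.6 = 0.
So ω_n = √(4.6K_p) and 2ζω_n = 0.81, giving ζ = 0.81/(2√(4.6K_p)).
Setting ζ = 0.66: √(4.6K_p) = 0.81/(2·0.66) = 0.6136, so K_p = 0.3765/4.6 = 0.0819.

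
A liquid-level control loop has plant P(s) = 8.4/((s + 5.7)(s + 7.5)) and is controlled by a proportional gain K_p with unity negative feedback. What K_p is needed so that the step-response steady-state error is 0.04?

The loop is type 0, so e_ss(step) = 1/(1 + K_pos) with K_pos = K_p·P(0).
P(0) = 0.1965. Require 1/(1 + K_p·0.1965) = 0.04, so 1 + 0.1965·K_p = 25.
K_p = (25 − 1)/0.1965 = 122.

K_p = 122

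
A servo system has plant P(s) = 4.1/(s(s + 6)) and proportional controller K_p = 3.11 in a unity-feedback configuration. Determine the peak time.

The closed-loop denominator s² + 6s + 12.75 gives ω_n = √12.75 = 3.571 and ζ = 6/(2ω_n) = 0.8401.
Damped frequency ω_d = ω_n√(1−ζ²) = 1.937 rad/s, so peak time T_p = π/ω_d = 1.62 s.

T_p = 1.62 s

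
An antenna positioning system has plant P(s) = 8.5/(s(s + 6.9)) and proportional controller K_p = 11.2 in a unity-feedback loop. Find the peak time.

The closed-loop denominator s² + 6.9s + 95.2 gives ω_n = √95.2 = 9.757 and ζ = 6.9/(2ω_n) = 0.3536.
Damped frequency ω_d = ω_n√(1−ζ²) = 9.127 rad/s, so peak time T_p = π/ω_d = 0.344 s.

T_p = 0.344 s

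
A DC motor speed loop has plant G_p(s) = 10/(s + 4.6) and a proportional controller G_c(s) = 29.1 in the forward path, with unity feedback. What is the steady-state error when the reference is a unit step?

The loop is type 0. Static position error constant K_pos = G_c(0)·G_p(0) = 29.1·2.174 = 63.26.
Steady-state error to a unit step: e_ss = 1/(1+K_pos) = 1/64.26 = 0.0156.

0.0156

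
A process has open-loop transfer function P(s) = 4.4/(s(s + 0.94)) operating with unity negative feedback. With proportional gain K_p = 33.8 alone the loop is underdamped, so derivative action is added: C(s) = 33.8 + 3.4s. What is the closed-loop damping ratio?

Forward path: (33.8 + 3.4s)·4.4/(s(s+0.94)). The closed-loop characteristic equation is s² + (0.94 + 4.4·3.4)s + 4.4·33.8 = 0.
That is s² + 15.9s + 148.7 = 0, so ω_n = 12.2 rad/s and ζ = 15.9/(2·12.2) = 0.6519.

ζ = 0.652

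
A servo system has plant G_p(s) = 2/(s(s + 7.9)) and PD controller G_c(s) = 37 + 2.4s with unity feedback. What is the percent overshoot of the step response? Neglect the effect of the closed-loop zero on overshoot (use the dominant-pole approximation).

Forward path: (37 + 2.4s)·2/(s(s+7.9)). The closed-loop characteristic equation is s² + (7.9 + 2·2.4)s + 2·37 = 0.
That is s² + 12.7s + 74 = 0, so ω_n = 8.602 rad/s and ζ = 12.7/(2·8.602) = 0.7382.
%OS = 100·exp(−πζ/√(1−ζ²)) = 3.21%.

3.21%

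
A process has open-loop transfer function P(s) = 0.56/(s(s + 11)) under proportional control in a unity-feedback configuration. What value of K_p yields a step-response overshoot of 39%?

From %OS = 100·exp(−πζ/√(1−ζ²)) = 39%, ζ = −ln(0.39)/√(π²+ln²(0.39)) = 0.2871.
Characteristic equation s² + 11s + 0.56K_p = 0 gives ζ = 11/(2√(0.56K_p)).
Setting ζ = 0.2871: √(0.56K_p) = 11/(2·0.2871) = 19.16, so K_p = 367/0.56 = 655.

K_p = 655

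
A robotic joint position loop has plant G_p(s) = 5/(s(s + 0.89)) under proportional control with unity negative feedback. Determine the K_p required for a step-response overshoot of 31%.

From %OS = 100·exp(−πζ/√(1−ζ²)) = 31%, ζ = −ln(0.31)/√(π²+ln²(0.31)) = 0.3493.
Characteristic equation s² + 0.89s + 5K_p = 0 gives ζ = 0.89/(2√(5K_p)).
Setting ζ = 0.3493: √(5K_p) = 0.89/(2·0.3493) = 1.274, so K_p = 1.623/5 = 0.325.

K_p = 0.325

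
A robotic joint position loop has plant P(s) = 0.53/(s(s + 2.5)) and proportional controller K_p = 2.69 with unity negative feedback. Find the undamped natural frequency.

The closed-loop denominator is s(s+2.5) + 2.69·0.53 = s² + 2.5s + 1.426.
So ω_n² = 1.426 ⇒ ω_n = 1.194 rad/s, and ζ = 2.5/(2ω_n) = 1.05.

ω_n = 1.19 rad/s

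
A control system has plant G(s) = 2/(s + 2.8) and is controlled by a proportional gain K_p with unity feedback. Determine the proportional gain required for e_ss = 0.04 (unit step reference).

The loop is type 0, so e_ss(step) = 1/(1 + K_pos) with K_pos = K_p·G(0).
G(0) = 0.7143. Require 1/(1 + K_p·0.7143) = 0.04, so 1 + 0.7143·K_p = 25.
K_p = (25 − 1)/0.7143 = 33.6.

K_p = 33.6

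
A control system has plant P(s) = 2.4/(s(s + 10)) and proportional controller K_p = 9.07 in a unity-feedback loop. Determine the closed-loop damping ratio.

The closed-loop denominator is s(s+10) + 9.07·2.4 = s² + 10s + 21.77.
So ω_n² = 21.77 ⇒ ω_n = 4.666 rad/s, and ζ = 10/(2ω_n) = 1.07.

ζ = 1.07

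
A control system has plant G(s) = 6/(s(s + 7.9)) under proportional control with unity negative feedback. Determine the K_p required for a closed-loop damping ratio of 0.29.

Closed-loop characteristic equation: s² + 7.9s + K_p·6 = 0.
So ω_n = √(6K_p) and 2ζω_n = 7.9, giving ζ = 7.9/(2√(6K_p)).
Setting ζ = 0.29: √(6K_p) = 7.9/(2·0.29) = 13.62, so K_p = 185.5/6 = 30.9.

K_p = 30.9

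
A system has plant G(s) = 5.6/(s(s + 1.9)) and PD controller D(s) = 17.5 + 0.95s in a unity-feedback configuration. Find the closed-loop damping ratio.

Forward path: (17.5 + 0.95s)·5.6/(s(s+1.9)). The closed-loop characteristic equation is s² + (1.9 + 5.6·0.95)s + 5.6·17.5 = 0.
That is s² + 7.22s + 98 = 0, so ω_n = 9.899 rad/s and ζ = 7.22/(2·9.899) = 0.3647.

ζ = 0.365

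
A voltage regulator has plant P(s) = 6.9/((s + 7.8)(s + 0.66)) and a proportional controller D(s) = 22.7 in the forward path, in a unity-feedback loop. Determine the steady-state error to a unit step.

The loop is type 0. Static position error constant K_pos = D(0)·P(0) = 22.7·1.34 = 30.43.
Steady-state error to a unit step: e_ss = 1/(1+K_pos) = 1/31.43 = 0.0318.

0.0318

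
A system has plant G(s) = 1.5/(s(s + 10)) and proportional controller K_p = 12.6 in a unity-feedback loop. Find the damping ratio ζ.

1 + K_p·G(s) = 0 gives s² + 10s + 18.9 = 0.
Matching s² + 2ζω_n s + ω_n²: ω_n = √18.9 = 4.347 rad/s and 2ζω_n = 10, so ζ = 10/(2·4.347) = 1.15.

ζ = 1.15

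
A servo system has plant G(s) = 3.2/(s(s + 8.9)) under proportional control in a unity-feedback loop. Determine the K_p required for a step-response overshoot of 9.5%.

From %OS = 100·exp(−πζ/√(1−ζ²)) = 9.5%, ζ = −ln(0.095)/√(π²+ln²(0.095)) = 0.5996.
Characteristic equation s² + 8.9s + 3.2K_p = 0 gives ζ = 8.9/(2√(3.2K_p)).
Setting ζ = 0.5996: √(3.2K_p) = 8.9/(2·0.5996) = 7.421, so K_p = 55.08/3.2 = 17.2.

K_p = 17.2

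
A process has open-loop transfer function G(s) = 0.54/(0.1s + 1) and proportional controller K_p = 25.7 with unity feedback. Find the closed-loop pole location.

s = -148.8

Closed loop: T(s) = K_p·G/(1+K_p·G) = 13.88/(0.1s + 1 + 13.88), with pole at s = −(1 + 13.88)/0.1 = −148.8.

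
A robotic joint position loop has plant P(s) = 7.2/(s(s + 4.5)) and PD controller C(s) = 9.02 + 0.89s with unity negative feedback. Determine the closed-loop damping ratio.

Forward path: (9.02 + 0.89s)·7.2/(s(s+4.5)). The closed-loop characteristic equation is s² + (4.5 + 7.2·0.89)s + 7.2·9.02 = 0.
That is s² + 10.91s + 64.94 = 0, so ω_n = 8.059 rad/s and ζ = 10.91/(2·8.059) = 0.6768.

ζ = 0.677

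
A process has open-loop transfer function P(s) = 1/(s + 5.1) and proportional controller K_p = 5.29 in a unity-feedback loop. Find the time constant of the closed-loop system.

Closed-loop transfer function: T(s) = K_p·P(s)/(1 + K_p·P(s)) = 5.29/(s + 5.1 + 5.29) = 5.29/(s + 10.39).
Time constant τ = 1/10.39 = 0.0962 s.

τ = 0.0962 s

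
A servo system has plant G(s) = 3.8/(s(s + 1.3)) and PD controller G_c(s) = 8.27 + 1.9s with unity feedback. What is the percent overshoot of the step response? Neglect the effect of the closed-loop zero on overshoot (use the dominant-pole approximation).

2.54%

Forward path: (8.27 + 1.9s)·3.8/(s(s+1.3)). The closed-loop characteristic equation is s² + (1.3 + 3.8·1.9)s + 3.8·8.27 = 0.
That is s² + 8.52s + 31.43 = 0, so ω_n = 5.606 rad/s and ζ = 8.52/(2·5.606) = 0.7599.
%OS = 100·exp(−πζ/√(1−ζ²)) = 2.54%.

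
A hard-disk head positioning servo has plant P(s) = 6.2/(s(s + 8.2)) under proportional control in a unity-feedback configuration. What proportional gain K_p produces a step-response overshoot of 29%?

From %OS = 100·exp(−πζ/√(1−ζ²)) = 29%, ζ = −ln(0.29)/√(π²+ln²(0.29)) = 0.3666.
Characteristic equation s² + 8.2s + 6.2K_p = 0 gives ζ = 8.2/(2√(6.2K_p)).
Setting ζ = 0.3666: √(6.2K_p) = 8.2/(2·0.3666) = 11.18, so K_p = 125.1/6.2 = 20.2.

K_p = 20.2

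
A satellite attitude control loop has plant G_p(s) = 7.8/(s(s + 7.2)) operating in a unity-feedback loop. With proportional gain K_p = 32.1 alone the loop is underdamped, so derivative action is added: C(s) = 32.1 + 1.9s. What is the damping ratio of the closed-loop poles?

Forward path: (32.1 + 1.9s)·7.8/(s(s+7.2)). The closed-loop characteristic equation is s² + (7.2 + 7.8·1.9)s + 7.8·32.1 = 0.
That is s² + 22.02s + 250.4 = 0, so ω_n = 15.82 rad/s and ζ = 22.02/(2·15.82) = 0.6958.

ζ = 0.696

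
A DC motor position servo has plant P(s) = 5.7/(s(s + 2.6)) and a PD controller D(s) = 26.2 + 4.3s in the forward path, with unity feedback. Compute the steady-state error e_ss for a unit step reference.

0

The open loop D(s)P(s) has a pole at the origin (type 1), so the static position error constant is infinite and e_ss = 1/(1+∞) = 0.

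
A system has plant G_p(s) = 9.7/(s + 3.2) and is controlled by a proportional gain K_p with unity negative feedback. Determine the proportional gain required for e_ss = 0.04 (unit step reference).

For a type-0 loop with proportional control, e_ss = 1/(1 + K_p·G_p(0)).
G_p(0) = 3.031. Require 1/(1 + K_p·3.031) = 0.04, so 1 + 3.031·K_p = 25.
K_p = (25 − 1)/3.031 = 7.92.

K_p = 7.92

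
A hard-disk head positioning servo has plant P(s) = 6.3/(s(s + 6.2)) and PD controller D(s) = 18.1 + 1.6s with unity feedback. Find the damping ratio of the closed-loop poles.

Forward path: (18.1 + 1.6s)·6.3/(s(s+6.2)). The closed-loop characteristic equation is s² + (6.2 + 6.3·1.6)s + 6.3·18.1 = 0.
That is s² + 16.28s + 114 = 0, so ω_n = 10.68 rad/s and ζ = 16.28/(2·10.68) = 0.7623.

ζ = 0.762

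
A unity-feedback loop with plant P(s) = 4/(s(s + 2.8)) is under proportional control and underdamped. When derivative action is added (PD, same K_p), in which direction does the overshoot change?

decrease

The derivative term adds K·K_d to the s-coefficient of the characteristic equation, raising 2ζω_n while ω_n is unchanged; ζ increases, so overshoot decreases.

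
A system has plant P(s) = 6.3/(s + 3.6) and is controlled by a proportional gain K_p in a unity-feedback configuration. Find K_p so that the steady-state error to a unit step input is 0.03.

For a type-0 loop with proportional control, e_ss = 1/(1 + K_p·P(0)).
P(0) = 1.75. Require 1/(1 + K_p·1.75) = 0.03, so 1 + 1.75·K_p = 33.33.
K_p = (33.33 − 1)/1.75 = 18.5.

K_p = 18.5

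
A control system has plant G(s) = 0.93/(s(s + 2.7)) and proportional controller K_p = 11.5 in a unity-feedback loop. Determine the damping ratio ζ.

ζ = 0.413

1 + K_p·G(s) = 0 gives s² + 2.7s + 10.7 = 0.
So ω_n² = 10.7 ⇒ ω_n = 3.27 rad/s, and ζ = 2.7/(2ω_n) = 0.413.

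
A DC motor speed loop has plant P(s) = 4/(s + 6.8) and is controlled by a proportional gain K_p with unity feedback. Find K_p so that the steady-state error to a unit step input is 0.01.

K_p = 168

Steady-state error for a unit step on this type-0 loop is 1/(1 + K_p·P(0)).
P(0) = 0.5882. Require 1/(1 + K_p·0.5882) = 0.01, so 1 + 0.5882·K_p = 100.
K_p = (100 − 1)/0.5882 = 168.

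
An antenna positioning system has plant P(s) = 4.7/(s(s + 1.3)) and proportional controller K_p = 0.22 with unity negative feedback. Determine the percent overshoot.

7.34%

Closed-loop characteristic equation: s² + 1.3s + 1.034 = 0, so ω_n = 1.017 rad/s and ζ = 1.3/(2·1.017) = 0.6392.
%OS = 100·exp(−πζ/√(1−ζ²)) = 100·exp(−π·0.6392/√0.5914) = 7.34%.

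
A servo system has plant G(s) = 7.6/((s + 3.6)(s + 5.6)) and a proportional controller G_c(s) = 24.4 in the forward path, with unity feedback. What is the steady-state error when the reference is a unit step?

The loop is type 0. Static position error constant K_pos = G_c(0)·G(0) = 24.4·0.377 = 9.198.
Steady-state error to a unit step: e_ss = 1/(1+K_pos) = 1/10.2 = 0.0981.

0.0981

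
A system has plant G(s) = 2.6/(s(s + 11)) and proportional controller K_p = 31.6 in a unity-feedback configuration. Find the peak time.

Closed-loop characteristic equation: s² + 11s + 82.16 = 0, so ω_n = 9.064 rad/s and ζ = 11/(2·9.064) = 0.6068.
Damped frequency ω_d = ω_n√(1−ζ²) = 7.205 rad/s, so peak time T_p = π/ω_d = 0.436 s.

T_p = 0.436 s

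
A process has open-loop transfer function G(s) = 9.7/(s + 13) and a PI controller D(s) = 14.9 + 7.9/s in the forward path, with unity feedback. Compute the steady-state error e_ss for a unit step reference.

The open loop D(s)G(s) has a pole at the origin (type 1), so the static position error constant is infinite and e_ss = 1/(1+∞) = 0.

0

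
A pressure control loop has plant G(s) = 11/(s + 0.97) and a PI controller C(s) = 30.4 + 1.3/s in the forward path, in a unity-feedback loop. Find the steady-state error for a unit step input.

0

The open loop C(s)G(s) has a pole at the origin (type 1), so the static position error constant is infinite and e_ss = 1/(1+∞) = 0.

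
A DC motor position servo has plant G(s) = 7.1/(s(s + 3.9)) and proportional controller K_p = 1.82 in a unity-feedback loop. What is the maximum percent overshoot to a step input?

Closed-loop characteristic equation: s² + 3.9s + 12.92 = 0, so ω_n = 3.595 rad/s and ζ = 3.9/(2·3.595) = 0.5425.
%OS = 100·exp(−πζ/√(1−ζ²)) = 100·exp(−π·0.5425/√0.7057) = 13.2%.

13.2%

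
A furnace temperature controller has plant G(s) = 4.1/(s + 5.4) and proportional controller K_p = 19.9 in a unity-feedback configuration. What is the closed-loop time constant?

τ = 0.0115 s

Closed-loop transfer function: T(s) = K_p·G(s)/(1 + K_p·G(s)) = 81.59/(s + 5.4 + 81.59) = 81.59/(s + 86.99).
Time constant τ = 1/86.99 = 0.0115 s.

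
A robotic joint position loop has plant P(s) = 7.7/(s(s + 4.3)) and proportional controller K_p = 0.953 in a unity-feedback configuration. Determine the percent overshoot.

1.66%

From 1 + K_pP(s) = 0: s² + 4.3s + 7.338 = 0 ⇒ ω_n = 2.709, ζ = 0.7937.
%OS = 100·exp(−πζ/√(1−ζ²)) = 100·exp(−π·0.7937/√0.3701) = 1.66%.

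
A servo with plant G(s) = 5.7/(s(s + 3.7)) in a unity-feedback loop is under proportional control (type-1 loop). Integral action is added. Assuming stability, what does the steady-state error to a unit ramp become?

The integrator raises the loop to type 2, so K_v → ∞ and e_ss to a ramp is zero.

0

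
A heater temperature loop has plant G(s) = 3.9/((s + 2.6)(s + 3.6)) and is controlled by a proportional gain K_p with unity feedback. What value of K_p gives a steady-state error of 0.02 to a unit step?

The loop is type 0, so e_ss(step) = 1/(1 + K_pos) with K_pos = K_p·G(0).
G(0) = 0.4167. Require 1/(1 + K_p·0.4167) = 0.02, so 1 + 0.4167·K_p = 50.
K_p = (50 − 1)/0.4167 = 118.

K_p = 118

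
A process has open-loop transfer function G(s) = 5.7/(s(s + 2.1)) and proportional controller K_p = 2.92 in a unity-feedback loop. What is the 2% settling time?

T_s ≈ 3.81 s

The closed-loop denominator s² + 2.1s + 16.64 gives ω_n = √16.64 = 4.08 and ζ = 2.1/(2ω_n) = 0.2574.
2% settling time T_s ≈ 4/(ζω_n) = 4/1.05 = 3.81 s.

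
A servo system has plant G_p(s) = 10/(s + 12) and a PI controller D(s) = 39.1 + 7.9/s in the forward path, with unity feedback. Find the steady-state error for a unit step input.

0

The open loop D(s)G_p(s) has a pole at the origin (type 1), so the static position error constant is infinite and e_ss = 1/(1+∞) = 0.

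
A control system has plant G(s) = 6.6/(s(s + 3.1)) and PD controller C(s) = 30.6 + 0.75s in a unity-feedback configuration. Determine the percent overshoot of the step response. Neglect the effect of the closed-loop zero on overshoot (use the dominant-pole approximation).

39.5%

Forward path: (30.6 + 0.75s)·6.6/(s(s+3.1)). The closed-loop characteristic equation is s² + (3.1 + 6.6·0.75)s + 6.6·30.6 = 0.
That is s² + 8.05s + 202 = 0, so ω_n = 14.21 rad/s and ζ = 8.05/(2·14.21) = 0.2832.
%OS = 100·exp(−πζ/√(1−ζ²)) = 39.5%.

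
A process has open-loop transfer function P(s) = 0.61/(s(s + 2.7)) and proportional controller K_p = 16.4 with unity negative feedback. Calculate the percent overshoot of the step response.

22.7%

From 1 + K_pP(s) = 0: s² + 2.7s + 10 = 0 ⇒ ω_n = 3.163, ζ = 0.4268.
%OS = 100·exp(−πζ/√(1−ζ²)) = 100·exp(−π·0.4268/√0.8178) = 22.7%.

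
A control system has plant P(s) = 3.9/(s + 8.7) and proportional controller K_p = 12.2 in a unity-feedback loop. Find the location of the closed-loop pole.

Closed-loop transfer function: T(s) = K_p·P(s)/(1 + K_p·P(s)) = 47.58/(s + 8.7 + 47.58) = 47.58/(s + 56.28).
The closed-loop pole is at s = −56.28.

s = -56.28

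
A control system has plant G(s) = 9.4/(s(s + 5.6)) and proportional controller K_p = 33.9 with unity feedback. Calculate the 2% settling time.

The closed-loop denominator s² + 5.6s + 318.7 gives ω_n = √318.7 = 17.85 and ζ = 5.6/(2ω_n) = 0.1569.
2% settling time T_s ≈ 4/(ζω_n) = 4/2.8 = 1.43 s.

T_s ≈ 1.43 s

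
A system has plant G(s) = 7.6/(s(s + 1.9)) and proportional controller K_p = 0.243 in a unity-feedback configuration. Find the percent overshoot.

4.64%

Closed-loop characteristic equation: s² + 1.9s + 1.847 = 0, so ω_n = 1.359 rad/s and ζ = 1.9/(2·1.359) = 0.6991.
%OS = 100·exp(−πζ/√(1−ζ²)) = 100·exp(−π·0.6991/√0.5113) = 4.64%.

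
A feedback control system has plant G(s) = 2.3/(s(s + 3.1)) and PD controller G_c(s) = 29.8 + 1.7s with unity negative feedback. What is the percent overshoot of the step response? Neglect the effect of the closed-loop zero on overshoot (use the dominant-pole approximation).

23%

Forward path: (29.8 + 1.7s)·2.3/(s(s+3.1)). The closed-loop characteristic equation is s² + (3.1 + 2.3·1.7)s + 2.3·29.8 = 0.
That is s² + 7.01s + 68.54 = 0, so ω_n = 8.279 rad/s and ζ = 7.01/(2·8.279) = 0.4234.
%OS = 100·exp(−πζ/√(1−ζ²)) = 23%.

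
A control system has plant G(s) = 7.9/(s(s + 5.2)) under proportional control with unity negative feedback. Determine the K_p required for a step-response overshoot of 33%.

From %OS = 100·exp(−πζ/√(1−ζ²)) = 33%, ζ = −ln(0.33)/√(π²+ln²(0.33)) = 0.3328.
Characteristic equation s² + 5.2s + 7.9K_p = 0 gives ζ = 5.2/(2√(7.9K_p)).
Setting ζ = 0.3328: √(7.9K_p) = 5.2/(2·0.3328) = 7.813, so K_p = 61.04/7.9 = 7.73.

K_p = 7.73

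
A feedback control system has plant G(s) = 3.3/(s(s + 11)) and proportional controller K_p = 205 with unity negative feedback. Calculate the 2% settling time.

Closed-loop characteristic equation: s² + 11s + 676.5 = 0, so ω_n = 26.01 rad/s and ζ = 11/(2·26.01) = 0.2115.
2% settling time T_s ≈ 4/(ζω_n) = 4/5.5 = 0.727 s.

T_s ≈ 0.727 s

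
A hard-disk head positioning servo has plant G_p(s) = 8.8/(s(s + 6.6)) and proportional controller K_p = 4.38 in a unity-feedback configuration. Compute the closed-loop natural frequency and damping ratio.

ω_n = 6.21 rad/s, ζ = 0.532

The closed-loop denominator is s(s+6.6) + 4.38·8.8 = s² + 6.6s + 38.54.
So ω_n² = 38.54 ⇒ ω_n = 6.208 rad/s, and ζ = 6.6/(2ω_n) = 0.532.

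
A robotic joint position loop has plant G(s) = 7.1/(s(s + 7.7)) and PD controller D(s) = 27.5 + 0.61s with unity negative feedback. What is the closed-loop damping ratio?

ζ = 0.431

Forward path: (27.5 + 0.61s)·7.1/(s(s+7.7)). The closed-loop characteristic equation is s² + (7.7 + 7.1·0.61)s + 7.1·27.5 = 0.
That is s² + 12.03s + 195.2 = 0, so ω_n = 13.97 rad/s and ζ = 12.03/(2·13.97) = 0.4305.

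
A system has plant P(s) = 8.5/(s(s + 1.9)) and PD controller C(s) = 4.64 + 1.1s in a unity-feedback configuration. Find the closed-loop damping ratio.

ζ = 0.896

Forward path: (4.64 + 1.1s)·8.5/(s(s+1.9)). The closed-loop characteristic equation is s² + (1.9 + 8.5·1.1)s + 8.5·4.64 = 0.
That is s² + 11.25s + 39.44 = 0, so ω_n = 6.28 rad/s and ζ = 11.25/(2·6.28) = 0.8957.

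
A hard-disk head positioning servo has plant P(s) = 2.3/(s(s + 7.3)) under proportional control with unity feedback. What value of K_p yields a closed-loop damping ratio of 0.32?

K_p = 56.6

Closed-loop characteristic equation: s² + 7.3s + K_p·2.3 = 0.
So ω_n = √(2.3K_p) and 2ζω_n = 7.3, giving ζ = 7.3/(2√(2.3K_p)).
Setting ζ = 0.32: √(2.3K_p) = 7.3/(2·0.32) = 11.41, so K_p = 130.1/2.3 = 56.6.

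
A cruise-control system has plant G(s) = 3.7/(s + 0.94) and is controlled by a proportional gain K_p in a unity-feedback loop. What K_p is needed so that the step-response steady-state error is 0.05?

K_p = 4.83

For a type-0 loop with proportional control, e_ss = 1/(1 + K_p·G(0)).
G(0) = 3.936. Require 1/(1 + K_p·3.936) = 0.05, so 1 + 3.936·K_p = 20.
K_p = (20 − 1)/3.936 = 4.83.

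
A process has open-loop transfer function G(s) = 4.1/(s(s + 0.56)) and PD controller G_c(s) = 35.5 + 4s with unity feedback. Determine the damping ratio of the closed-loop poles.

Forward path: (35.5 + 4s)·4.1/(s(s+0.56)). The closed-loop characteristic equation is s² + (0.56 + 4.1·4)s + 4.1·35.5 = 0.
That is s² + 16.96s + 145.5 = 0, so ω_n = 12.06 rad/s and ζ = 16.96/(2·12.06) = 0.7029.

ζ = 0.703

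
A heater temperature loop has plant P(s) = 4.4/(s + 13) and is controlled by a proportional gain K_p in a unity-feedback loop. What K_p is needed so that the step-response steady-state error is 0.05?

Steady-state error for a unit step on this type-0 loop is 1/(1 + K_p·P(0)).
P(0) = 0.3385. Require 1/(1 + K_p·0.3385) = 0.05, so 1 + 0.3385·K_p = 20.
K_p = (20 − 1)/0.3385 = 56.1.

K_p = 56.1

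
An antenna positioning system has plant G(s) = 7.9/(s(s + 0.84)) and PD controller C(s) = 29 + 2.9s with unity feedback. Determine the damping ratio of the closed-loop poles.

ζ = 0.785

Forward path: (29 + 2.9s)·7.9/(s(s+0.84)). The closed-loop characteristic equation is s² + (0.84 + 7.9·2.9)s + 7.9·29 = 0.
That is s² + 23.75s + 229.1 = 0, so ω_n = 15.14 rad/s and ζ = 23.75/(2·15.14) = 0.7846.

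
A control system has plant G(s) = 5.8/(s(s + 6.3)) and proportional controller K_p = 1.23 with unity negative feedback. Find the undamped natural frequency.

With unity feedback the closed-loop characteristic equation is s² + 6.3s + 1.23·5.8 = s² + 6.3s + 7.134 = 0.
So ω_n² = 7.134 ⇒ ω_n = 2.671 rad/s, and ζ = 6.3/(2ω_n) = 1.18.

ω_n = 2.67 rad/s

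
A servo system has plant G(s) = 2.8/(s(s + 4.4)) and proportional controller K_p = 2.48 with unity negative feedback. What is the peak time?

T_p = 2.17 s

The closed-loop denominator s² + 4.4s + 6.944 gives ω_n = √6.944 = 2.635 and ζ = 4.4/(2ω_n) = 0.8349.
Damped frequency ω_d = ω_n√(1−ζ²) = 1.451 rad/s, so peak time T_p = π/ω_d = 2.17 s.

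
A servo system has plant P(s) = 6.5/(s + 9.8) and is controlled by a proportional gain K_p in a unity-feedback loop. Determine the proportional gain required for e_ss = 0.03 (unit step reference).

For a type-0 loop with proportional control, e_ss = 1/(1 + K_p·P(0)).
P(0) = 0.6633. Require 1/(1 + K_p·0.6633) = 0.03, so 1 + 0.6633·K_p = 33.33.
K_p = (33.33 − 1)/0.6633 = 48.7.

K_p = 48.7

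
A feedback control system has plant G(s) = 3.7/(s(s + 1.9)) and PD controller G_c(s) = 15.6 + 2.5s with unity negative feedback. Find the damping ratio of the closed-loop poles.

ζ = 0.734

Forward path: (15.6 + 2.5s)·3.7/(s(s+1.9)). The closed-loop characteristic equation is s² + (1.9 + 3.7·2.5)s + 3.7·15.6 = 0.
That is s² + 11.15s + 57.72 = 0, so ω_n = 7.597 rad/s and ζ = 11.15/(2·7.597) = 0.7338.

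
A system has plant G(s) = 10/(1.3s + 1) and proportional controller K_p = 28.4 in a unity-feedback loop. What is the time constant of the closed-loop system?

τ = 0.00456 s

Closed loop: T(s) = K_p·G/(1+K_p·G) = 284/(1.3s + 1 + 284), with pole at s = −(1 + 284)/1.3 = −219.2.
Closed-loop time constant τ = 1/219.2 = 0.00456 s.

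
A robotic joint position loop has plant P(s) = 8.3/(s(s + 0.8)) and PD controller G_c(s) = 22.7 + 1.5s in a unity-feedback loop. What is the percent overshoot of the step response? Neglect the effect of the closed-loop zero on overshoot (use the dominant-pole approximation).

17.7%

Forward path: (22.7 + 1.5s)·8.3/(s(s+0.8)). The closed-loop characteristic equation is s² + (0.8 + 8.3·1.5)s + 8.3·22.7 = 0.
That is s² + 13.25s + 188.4 = 0, so ω_n = 13.73 rad/s and ζ = 13.25/(2·13.73) = 0.4827.
%OS = 100·exp(−πζ/√(1−ζ²)) = 17.7%.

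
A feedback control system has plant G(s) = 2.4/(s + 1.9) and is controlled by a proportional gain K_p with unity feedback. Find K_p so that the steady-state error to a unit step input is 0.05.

K_p = 15

For a type-0 loop with proportional control, e_ss = 1/(1 + K_p·G(0)).
G(0) = 1.263. Require 1/(1 + K_p·1.263) = 0.05, so 1 + 1.263·K_p = 20.
K_p = (20 − 1)/1.263 = 15.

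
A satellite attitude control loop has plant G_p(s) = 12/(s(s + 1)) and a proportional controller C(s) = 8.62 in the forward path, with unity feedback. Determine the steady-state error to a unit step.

The open loop C(s)G_p(s) has a pole at the origin (type 1), so the static position error constant is infinite and e_ss = 1/(1+∞) = 0.

0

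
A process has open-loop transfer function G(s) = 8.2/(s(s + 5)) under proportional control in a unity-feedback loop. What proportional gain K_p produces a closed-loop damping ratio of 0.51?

Closed-loop characteristic equation: s² + 5s + K_p·8.2 = 0.
So ω_n = √(8.2K_p) and 2ζω_n = 5, giving ζ = 5/(2√(8.2K_p)).
Setting ζ = 0.51: √(8.2K_p) = 5/(2·0.51) = 4.902, so K_p = 24.03/8.2 = 2.93.

K_p = 2.93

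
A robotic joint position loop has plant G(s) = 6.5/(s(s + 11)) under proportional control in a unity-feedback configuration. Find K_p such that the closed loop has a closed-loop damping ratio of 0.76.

Closed-loop characteristic equation: s² + 11s + K_p·6.5 = 0.
So ω_n = √(6.5K_p) and 2ζω_n = 11, giving ζ = 11/(2√(6.5K_p)).
Setting ζ = 0.76: √(6.5K_p) = 11/(2·0.76) = 7.237, so K_p = 52.37/6.5 = 8.06.

K_p = 8.06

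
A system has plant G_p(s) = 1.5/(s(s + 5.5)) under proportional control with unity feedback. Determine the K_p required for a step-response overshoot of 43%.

From %OS = 100·exp(−πζ/√(1−ζ²)) = 43%, ζ = −ln(0.43)/√(π²+ln²(0.43)) = 0.2594.
Characteristic equation s² + 5.5s + 1.5K_p = 0 gives ζ = 5.5/(2√(1.5K_p)).
Setting ζ = 0.2594: √(1.5K_p) = 5.5/(2·0.2594) = 10.6, so K_p = 112.4/1.5 = 74.9.

K_p = 74.9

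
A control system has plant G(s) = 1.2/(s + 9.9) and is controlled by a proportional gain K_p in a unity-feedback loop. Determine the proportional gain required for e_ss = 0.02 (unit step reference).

Steady-state error for a unit step on this type-0 loop is 1/(1 + K_p·G(0)).
G(0) = 0.1212. Require 1/(1 + K_p·0.1212) = 0.02, so 1 + 0.1212·K_p = 50.
K_p = (50 − 1)/0.1212 = 404.

K_p = 404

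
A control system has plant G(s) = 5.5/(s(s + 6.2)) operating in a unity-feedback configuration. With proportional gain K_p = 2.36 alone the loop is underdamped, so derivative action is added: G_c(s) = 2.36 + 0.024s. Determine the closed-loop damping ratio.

ζ = 0.879

Forward path: (2.36 + 0.024s)·5.5/(s(s+6.2)). The closed-loop characteristic equation is s² + (6.2 + 5.5·0.024)s + 5.5·2.36 = 0.
That is s² + 6.332s + 12.98 = 0, so ω_n = 3.603 rad/s and ζ = 6.332/(2·3.603) = 0.8788.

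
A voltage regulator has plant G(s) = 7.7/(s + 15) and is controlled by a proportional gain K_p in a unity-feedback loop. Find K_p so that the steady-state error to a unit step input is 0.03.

K_p = 63

For a type-0 loop with proportional control, e_ss = 1/(1 + K_p·G(0)).
G(0) = 0.5133. Require 1/(1 + K_p·0.5133) = 0.03, so 1 + 0.5133·K_p = 33.33.
K_p = (33.33 − 1)/0.5133 = 63.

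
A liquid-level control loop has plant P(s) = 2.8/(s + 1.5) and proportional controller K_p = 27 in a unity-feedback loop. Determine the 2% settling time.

T_s ≈ 0.0519 s

Closed-loop transfer function: T(s) = K_p·P(s)/(1 + K_p·P(s)) = 75.6/(s + 1.5 + 75.6) = 75.6/(s + 77.1).
Time constant τ = 1/77.1 = 0.01297 s, so the 2% settling time is about 4τ = 0.0519 s.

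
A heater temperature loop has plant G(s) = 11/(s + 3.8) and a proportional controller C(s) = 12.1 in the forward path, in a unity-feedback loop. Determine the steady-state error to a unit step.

The loop is type 0. Static position error constant K_pos = C(0)·G(0) = 12.1·2.895 = 35.03.
Steady-state error to a unit step: e_ss = 1/(1+K_pos) = 1/36.03 = 0.0278.

0.0278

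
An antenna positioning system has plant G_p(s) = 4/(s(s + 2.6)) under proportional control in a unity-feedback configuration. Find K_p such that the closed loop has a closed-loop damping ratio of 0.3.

Closed-loop characteristic equation: s² + 2.6s + K_p·4 = 0.
So ω_n = √(4K_p) and 2ζω_n = 2.6, giving ζ = 2.6/(2√(4K_p)).
Setting ζ = 0.3: √(4K_p) = 2.6/(2·0.3) = 4.333, so K_p = 18.78/4 = 4.69.

K_p = 4.69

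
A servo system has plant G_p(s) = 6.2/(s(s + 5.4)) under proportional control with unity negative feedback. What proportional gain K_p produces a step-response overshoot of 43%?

K_p = 17.5

From %OS = 100·exp(−πζ/√(1−ζ²)) = 43%, ζ = −ln(0.43)/√(π²+ln²(0.43)) = 0.2594.
Characteristic equation s² + 5.4s + 6.2K_p = 0 gives ζ = 5.4/(2√(6.2K_p)).
Setting ζ = 0.2594: √(6.2K_p) = 5.4/(2·0.2594) = 10.41, so K_p = 108.3/6.2 = 17.5.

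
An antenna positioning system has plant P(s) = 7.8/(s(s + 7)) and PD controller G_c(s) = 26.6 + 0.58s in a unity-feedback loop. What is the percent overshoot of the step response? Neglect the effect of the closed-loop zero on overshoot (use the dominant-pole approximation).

25.4%

Forward path: (26.6 + 0.58s)·7.8/(s(s+7)). The closed-loop characteristic equation is s² + (7 + 7.8·0.58)s + 7.8·26.6 = 0.
That is s² + 11.52s + 207.5 = 0, so ω_n = 14.4 rad/s and ζ = 11.52/(2·14.4) = 0.4.
%OS = 100·exp(−πζ/√(1−ζ²)) = 25.4%.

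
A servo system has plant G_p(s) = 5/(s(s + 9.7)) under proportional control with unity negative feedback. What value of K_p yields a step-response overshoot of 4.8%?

From %OS = 100·exp(−πζ/√(1−ζ²)) = 4.8%, ζ = −ln(0.048)/√(π²+ln²(0.048)) = 0.695.
Characteristic equation s² + 9.7s + 5K_p = 0 gives ζ = 9.7/(2√(5K_p)).
Setting ζ = 0.695: √(5K_p) = 9.7/(2·0.695) = 6.979, so K_p = 48.7/5 = 9.74.

K_p = 9.74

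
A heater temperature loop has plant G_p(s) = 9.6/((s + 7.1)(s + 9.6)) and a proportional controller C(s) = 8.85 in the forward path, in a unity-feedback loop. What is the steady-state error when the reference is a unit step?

The loop is type 0. Static position error constant K_pos = C(0)·G_p(0) = 8.85·0.1408 = 1.246.
Steady-state error to a unit step: e_ss = 1/(1+K_pos) = 1/2.246 = 0.445.

0.445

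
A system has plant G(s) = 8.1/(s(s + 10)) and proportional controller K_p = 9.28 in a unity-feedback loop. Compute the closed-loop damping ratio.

1 + K_p·G(s) = 0 gives s² + 10s + 75.17 = 0.
Matching s² + 2ζω_n s + ω_n²: ω_n = √75.17 = 8.67 rad/s and 2ζω_n = 10, so ζ = 10/(2·8.67) = 0.577.

ζ = 0.577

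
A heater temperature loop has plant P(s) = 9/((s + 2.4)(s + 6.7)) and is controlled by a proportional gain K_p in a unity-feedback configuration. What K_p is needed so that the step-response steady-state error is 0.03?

Steady-state error for a unit step on this type-0 loop is 1/(1 + K_p·P(0)).
P(0) = 0.5597. Require 1/(1 + K_p·0.5597) = 0.03, so 1 + 0.5597·K_p = 33.33.
K_p = (33.33 − 1)/0.5597 = 57.8.

K_p = 57.8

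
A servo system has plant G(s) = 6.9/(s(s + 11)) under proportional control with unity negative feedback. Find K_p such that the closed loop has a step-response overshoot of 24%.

From %OS = 100·exp(−πζ/√(1−ζ²)) = 24%, ζ = −ln(0.24)/√(π²+ln²(0.24)) = 0.4136.
Characteristic equation s² + 11s + 6.9K_p = 0 gives ζ = 11/(2√(6.9K_p)).
Setting ζ = 0.4136: √(6.9K_p) = 11/(2·0.4136) = 13.3, so K_p = 176.8/6.9 = 25.6.

K_p = 25.6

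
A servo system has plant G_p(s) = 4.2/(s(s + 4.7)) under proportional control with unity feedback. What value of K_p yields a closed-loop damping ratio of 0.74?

K_p = 2.4

Closed-loop characteristic equation: s² + 4.7s + K_p·4.2 = 0.
So ω_n = √(4.2K_p) and 2ζω_n = 4.7, giving ζ = 4.7/(2√(4.2K_p)).
Setting ζ = 0.74: √(4.2K_p) = 4.7/(2·0.74) = 3.176, so K_p = 10.08/4.2 = 2.4.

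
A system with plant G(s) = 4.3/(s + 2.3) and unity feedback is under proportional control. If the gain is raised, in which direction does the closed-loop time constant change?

The closed-loop bandwidth 2.3+K_p·4.3 grows with K_p, so τ shrinks.

decrease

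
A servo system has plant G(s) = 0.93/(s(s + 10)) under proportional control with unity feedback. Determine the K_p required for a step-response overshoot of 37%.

From %OS = 100·exp(−πζ/√(1−ζ²)) = 37%, ζ = −ln(0.37)/√(π²+ln²(0.37)) = 0.3017.
Characteristic equation s² + 10s + 0.93K_p = 0 gives ζ = 10/(2√(0.93K_p)).
Setting ζ = 0.3017: √(0.93K_p) = 10/(2·0.3017) = 16.57, so K_p = 274.6/0.93 = 295.

K_p = 295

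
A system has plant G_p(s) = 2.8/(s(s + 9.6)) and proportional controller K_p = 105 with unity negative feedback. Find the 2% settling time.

T_s ≈ 0.833 s

The closed-loop denominator s² + 9.6s + 294 gives ω_n = √294 = 17.15 and ζ = 9.6/(2ω_n) = 0.2799.
2% settling time T_s ≈ 4/(ζω_n) = 4/4.8 = 0.833 s.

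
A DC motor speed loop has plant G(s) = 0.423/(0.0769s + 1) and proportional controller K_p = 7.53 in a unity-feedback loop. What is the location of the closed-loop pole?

Closed loop: T(s) = K_p·G/(1+K_p·G) = 3.185/(0.0769s + 1 + 3.185), with pole at s = −(1 + 3.185)/0.0769 = −54.42.

s = -54.42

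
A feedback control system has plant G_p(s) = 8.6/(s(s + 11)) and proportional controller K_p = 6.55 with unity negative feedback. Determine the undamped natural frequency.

1 + K_p·G_p(s) = 0 gives s² + 11s + 56.33 = 0.
Matching s² + 2ζω_n s + ω_n²: ω_n = √56.33 = 7.505 rad/s and 2ζω_n = 11, so ζ = 11/(2·7.505) = 0.733.

ω_n = 7.51 rad/s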